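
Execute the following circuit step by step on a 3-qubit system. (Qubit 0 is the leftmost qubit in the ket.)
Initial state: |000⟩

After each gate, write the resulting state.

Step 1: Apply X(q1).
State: |010⟩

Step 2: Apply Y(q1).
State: -i|000⟩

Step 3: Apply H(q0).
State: -(1/√2)i|000⟩ - (1/√2)i|100⟩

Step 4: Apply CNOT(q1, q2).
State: -(1/√2)i|000⟩ - (1/√2)i|100⟩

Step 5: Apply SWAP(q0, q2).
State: -(1/√2)i|000⟩ - (1/√2)i|001⟩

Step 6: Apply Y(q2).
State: -1/√2|000⟩ + 1/√2|001⟩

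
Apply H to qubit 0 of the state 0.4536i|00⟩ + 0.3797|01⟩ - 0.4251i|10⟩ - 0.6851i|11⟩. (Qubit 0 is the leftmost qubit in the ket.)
0.02015i|00⟩ + (0.2685 - 0.4844i)|01⟩ + 0.6213i|10⟩ + (0.2685 + 0.4844i)|11⟩

H on qubit 0 mixes each pair of kets that differ only in qubit 0: amplitudes (a, b) of (|…0…⟩, |…1…⟩) become ((a + b)/√2, (a − b)/√2). Kets absent from the input have amplitude 0.
(|00⟩, |10⟩): (a, b) = (0.4536i, -0.4251i) → (0.02015i, 0.6213i)
(|01⟩, |11⟩): (a, b) = (0.3797, -0.6851i) → ((0.2685 - 0.4844i), (0.2685 + 0.4844i))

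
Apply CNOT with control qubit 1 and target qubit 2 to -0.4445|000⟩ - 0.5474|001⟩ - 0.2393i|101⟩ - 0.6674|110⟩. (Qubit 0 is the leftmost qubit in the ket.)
-0.4445|000⟩ - 0.5474|001⟩ - 0.2393i|101⟩ - 0.6674|111⟩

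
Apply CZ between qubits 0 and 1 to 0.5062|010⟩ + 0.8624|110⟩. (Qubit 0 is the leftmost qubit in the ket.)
0.5062|010⟩ - 0.8624|110⟩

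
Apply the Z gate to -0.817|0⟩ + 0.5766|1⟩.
-0.817|0⟩ - 0.5766|1⟩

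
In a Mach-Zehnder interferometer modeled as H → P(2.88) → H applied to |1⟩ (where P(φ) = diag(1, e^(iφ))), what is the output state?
(0.983 - 0.1293i)|0⟩ + (0.01701 + 0.1293i)|1⟩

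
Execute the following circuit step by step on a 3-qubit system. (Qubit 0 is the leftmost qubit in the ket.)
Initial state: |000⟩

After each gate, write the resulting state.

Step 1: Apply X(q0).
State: |100⟩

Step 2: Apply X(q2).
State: |101⟩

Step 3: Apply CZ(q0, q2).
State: -|101⟩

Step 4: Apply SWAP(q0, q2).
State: -|101⟩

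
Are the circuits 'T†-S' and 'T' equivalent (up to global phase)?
Yes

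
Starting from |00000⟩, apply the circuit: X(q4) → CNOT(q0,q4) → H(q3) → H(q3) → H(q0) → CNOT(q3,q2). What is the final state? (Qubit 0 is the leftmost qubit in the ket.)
1/√2|00001⟩ + 1/√2|10001⟩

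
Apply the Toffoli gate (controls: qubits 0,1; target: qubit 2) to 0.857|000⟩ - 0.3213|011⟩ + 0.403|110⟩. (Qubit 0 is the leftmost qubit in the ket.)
0.857|000⟩ - 0.3213|011⟩ + 0.403|111⟩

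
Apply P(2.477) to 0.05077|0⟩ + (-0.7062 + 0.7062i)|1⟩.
0.05077|0⟩ + (0.1204 - 0.9914i)|1⟩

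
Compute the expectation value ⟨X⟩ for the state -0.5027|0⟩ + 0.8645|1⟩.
-0.8692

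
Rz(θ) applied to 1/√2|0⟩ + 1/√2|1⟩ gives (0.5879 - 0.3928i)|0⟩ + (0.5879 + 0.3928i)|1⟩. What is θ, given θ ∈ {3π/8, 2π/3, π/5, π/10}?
3π/8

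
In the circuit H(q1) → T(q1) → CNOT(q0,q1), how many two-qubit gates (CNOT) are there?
1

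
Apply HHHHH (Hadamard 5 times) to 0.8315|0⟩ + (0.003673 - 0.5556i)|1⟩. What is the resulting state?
(0.5906 - 0.3929i)|0⟩ + (0.5854 + 0.3929i)|1⟩

H² = I, so H^5 = H: a single Hadamard. With (a, b) = (0.8315, (0.003673 - 0.5556i)), H gives ((a + b)/√2, (a − b)/√2) = ((0.5906 - 0.3929i), (0.5854 + 0.3929i)).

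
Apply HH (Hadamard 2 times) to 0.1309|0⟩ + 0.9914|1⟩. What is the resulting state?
0.1309|0⟩ + 0.9914|1⟩

H² = I, so an even number of Hadamards cancels: H^2 = I and the state is unchanged.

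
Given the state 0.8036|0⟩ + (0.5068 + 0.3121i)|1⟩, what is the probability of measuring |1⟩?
0.3543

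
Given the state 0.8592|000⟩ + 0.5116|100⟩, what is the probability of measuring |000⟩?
0.7382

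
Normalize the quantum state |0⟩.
|0⟩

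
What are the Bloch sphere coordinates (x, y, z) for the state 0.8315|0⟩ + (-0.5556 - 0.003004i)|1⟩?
(-0.924, -0.004996, 0.3827)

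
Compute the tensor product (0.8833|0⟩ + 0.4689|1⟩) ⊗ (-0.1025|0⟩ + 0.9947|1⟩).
-0.09054|00⟩ + 0.8786|01⟩ - 0.04806|10⟩ + 0.4664|11⟩

amp(|b₁b₂…⟩) = product of the factor amplitudes for bits b₁, b₂, …; only kets whose every factor amplitude is nonzero survive.
|00⟩: (0.8833)(-0.1025) = -0.09054
|01⟩: (0.8833)(0.9947) = 0.8786
|10⟩: (0.4689)(-0.1025) = -0.04806
|11⟩: (0.4689)(0.9947) = 0.4664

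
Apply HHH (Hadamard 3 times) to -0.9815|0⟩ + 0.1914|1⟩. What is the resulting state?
-0.5587|0⟩ - 0.8294|1⟩

H² = I, so H^3 = H: a single Hadamard. With (a, b) = (-0.9815, 0.1914), H gives ((a + b)/√2, (a − b)/√2) = (-0.5587, -0.8294).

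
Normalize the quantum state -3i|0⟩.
-i|0⟩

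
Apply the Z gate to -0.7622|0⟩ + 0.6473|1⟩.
-0.7622|0⟩ - 0.6473|1⟩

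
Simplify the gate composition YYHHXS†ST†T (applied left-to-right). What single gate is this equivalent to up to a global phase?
X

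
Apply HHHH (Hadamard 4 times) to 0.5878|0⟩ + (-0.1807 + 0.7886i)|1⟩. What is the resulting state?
0.5878|0⟩ + (-0.1807 + 0.7886i)|1⟩

H² = I, so an even number of Hadamards cancels: H^4 = I and the state is unchanged.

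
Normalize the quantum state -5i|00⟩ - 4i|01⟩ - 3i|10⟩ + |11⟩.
-0.7001i|00⟩ - 0.5601i|01⟩ - 0.4201i|10⟩ + 0.14|11⟩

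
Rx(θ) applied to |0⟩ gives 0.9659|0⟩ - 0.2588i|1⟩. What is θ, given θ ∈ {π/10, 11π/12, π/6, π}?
π/6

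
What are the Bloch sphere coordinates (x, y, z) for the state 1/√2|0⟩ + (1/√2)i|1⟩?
(0, 1, 0)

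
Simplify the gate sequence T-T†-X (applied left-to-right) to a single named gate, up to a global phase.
X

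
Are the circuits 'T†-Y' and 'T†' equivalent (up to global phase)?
No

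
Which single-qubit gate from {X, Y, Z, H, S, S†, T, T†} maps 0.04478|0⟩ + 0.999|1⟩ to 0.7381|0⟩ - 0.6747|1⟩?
H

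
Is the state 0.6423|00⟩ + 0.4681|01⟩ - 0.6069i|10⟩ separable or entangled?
Entangled

Writing the state as a|00⟩ + b|01⟩ + c|10⟩ + d|11⟩, it is a product state iff ad − bc = 0.
Here (a, b, c, d) = (0.6423, 0.4681, -0.6069i, 0): ad − bc = (0.6423)(0) − (0.4681)(-0.6069i) = 0.2841i ≠ 0, so the state is entangled.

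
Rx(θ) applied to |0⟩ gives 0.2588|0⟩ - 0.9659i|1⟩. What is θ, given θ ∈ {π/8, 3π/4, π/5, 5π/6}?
5π/6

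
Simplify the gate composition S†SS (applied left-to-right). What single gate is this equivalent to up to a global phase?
S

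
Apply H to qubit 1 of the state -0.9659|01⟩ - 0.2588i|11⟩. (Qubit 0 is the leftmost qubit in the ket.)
-0.683|00⟩ + 0.683|01⟩ - 0.183i|10⟩ + 0.183i|11⟩

H on qubit 1 mixes each pair of kets that differ only in qubit 1: amplitudes (a, b) of (|…0…⟩, |…1…⟩) become ((a + b)/√2, (a − b)/√2). Kets absent from the input have amplitude 0.
(|00⟩, |01⟩): (a, b) = (0, -0.9659) → (-0.683, 0.683)
(|10⟩, |11⟩): (a, b) = (0, -0.2588i) → (-0.183i, 0.183i)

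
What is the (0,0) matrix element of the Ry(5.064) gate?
-0.8199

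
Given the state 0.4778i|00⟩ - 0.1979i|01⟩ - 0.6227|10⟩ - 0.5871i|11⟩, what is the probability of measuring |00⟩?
0.2283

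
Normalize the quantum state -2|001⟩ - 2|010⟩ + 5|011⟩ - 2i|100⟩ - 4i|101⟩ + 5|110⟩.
-0.2265|001⟩ - 0.2265|010⟩ + 0.5661|011⟩ - 0.2265i|100⟩ - 0.4529i|101⟩ + 0.5661|110⟩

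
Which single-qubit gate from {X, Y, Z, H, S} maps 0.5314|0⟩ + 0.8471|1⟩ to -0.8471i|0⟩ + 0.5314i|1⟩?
Y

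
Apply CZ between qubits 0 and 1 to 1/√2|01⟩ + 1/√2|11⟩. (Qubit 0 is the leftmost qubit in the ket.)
1/√2|01⟩ - 1/√2|11⟩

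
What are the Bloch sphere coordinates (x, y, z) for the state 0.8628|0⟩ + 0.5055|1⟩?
(0.8723, 0, 0.4889)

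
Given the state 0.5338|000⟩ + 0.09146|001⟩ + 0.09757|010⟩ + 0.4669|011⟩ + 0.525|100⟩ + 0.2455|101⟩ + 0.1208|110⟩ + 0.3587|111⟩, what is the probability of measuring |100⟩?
0.2756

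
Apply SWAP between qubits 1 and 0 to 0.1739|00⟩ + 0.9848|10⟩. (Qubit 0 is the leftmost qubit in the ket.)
0.1739|00⟩ + 0.9848|01⟩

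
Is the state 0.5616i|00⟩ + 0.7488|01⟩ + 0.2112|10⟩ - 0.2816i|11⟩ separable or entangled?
Separable

Writing the state as a|00⟩ + b|01⟩ + c|10⟩ + d|11⟩, it is a product state iff ad − bc = 0.
Here (a, b, c, d) = (0.5616i, 0.7488, 0.2112, -0.2816i): ad − bc = (0.5616i)(-0.2816i) − (0.7488)(0.2112) = 0, so the state is separable.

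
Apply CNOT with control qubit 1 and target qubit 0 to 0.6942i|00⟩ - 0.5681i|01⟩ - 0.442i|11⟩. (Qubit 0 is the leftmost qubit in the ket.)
0.6942i|00⟩ - 0.442i|01⟩ - 0.5681i|11⟩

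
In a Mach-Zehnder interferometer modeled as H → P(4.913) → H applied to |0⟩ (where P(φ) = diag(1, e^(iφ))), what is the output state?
(0.5996 - 0.49i)|0⟩ + (0.4004 + 0.49i)|1⟩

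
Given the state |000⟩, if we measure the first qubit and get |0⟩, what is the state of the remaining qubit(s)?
|00⟩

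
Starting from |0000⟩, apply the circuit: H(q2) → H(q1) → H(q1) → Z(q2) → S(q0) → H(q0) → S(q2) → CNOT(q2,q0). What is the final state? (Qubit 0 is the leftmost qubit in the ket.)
1/2|0000⟩ - (1/2)i|0010⟩ + 1/2|1000⟩ - (1/2)i|1010⟩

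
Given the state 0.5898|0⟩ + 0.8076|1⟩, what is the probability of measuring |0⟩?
0.3479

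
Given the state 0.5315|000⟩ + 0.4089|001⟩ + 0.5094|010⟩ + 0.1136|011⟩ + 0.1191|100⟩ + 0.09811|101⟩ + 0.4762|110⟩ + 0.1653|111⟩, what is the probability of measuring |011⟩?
0.0129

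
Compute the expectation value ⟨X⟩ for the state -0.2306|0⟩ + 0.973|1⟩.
-0.4487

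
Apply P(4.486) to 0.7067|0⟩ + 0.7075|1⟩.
0.7067|0⟩ + (-0.1588 - 0.6894i)|1⟩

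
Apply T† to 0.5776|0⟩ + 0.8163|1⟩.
0.5776|0⟩ + (0.5772 - 0.5772i)|1⟩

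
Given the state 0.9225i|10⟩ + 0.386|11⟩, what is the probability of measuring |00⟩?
0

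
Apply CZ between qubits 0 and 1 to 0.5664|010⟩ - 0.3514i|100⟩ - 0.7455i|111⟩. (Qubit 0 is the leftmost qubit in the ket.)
0.5664|010⟩ - 0.3514i|100⟩ + 0.7455i|111⟩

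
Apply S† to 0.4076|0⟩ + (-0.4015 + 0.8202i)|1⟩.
0.4076|0⟩ + (0.8202 + 0.4015i)|1⟩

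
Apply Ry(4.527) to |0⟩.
-0.6386|0⟩ + 0.7695|1⟩

Ry(4.527) = [[cos(θ/2), −sin(θ/2)], [sin(θ/2), cos(θ/2)]]; θ = 4.527, cos(θ/2) ≈ -0.63862, sin(θ/2) ≈ 0.769522.
With a = amp(|0⟩) = 1 and b = amp(|1⟩) = 0:
new amp(|0⟩) = (-0.63862)·a + (-0.769522)·b = -0.6386
new amp(|1⟩) = (0.769522)·a + (-0.63862)·b = 0.7695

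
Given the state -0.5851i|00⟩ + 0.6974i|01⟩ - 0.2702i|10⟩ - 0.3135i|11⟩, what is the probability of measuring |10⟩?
0.07301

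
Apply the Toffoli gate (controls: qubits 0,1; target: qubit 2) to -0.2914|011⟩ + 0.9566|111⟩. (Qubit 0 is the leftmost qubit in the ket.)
-0.2914|011⟩ + 0.9566|110⟩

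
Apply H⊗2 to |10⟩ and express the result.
1/2|00⟩ + 1/2|01⟩ - 1/2|10⟩ - 1/2|11⟩

H⊗2 gives amp(|y⟩) = (1/2) Σ_x (−1)^(x·y) amp(|x⟩), where x·y is the number of positions in which both x and y have a 1.
|00⟩: (1)/2 = 1/2
|01⟩: (1)/2 = 1/2
|10⟩: (-1)/2 = -1/2
|11⟩: (-1)/2 = -1/2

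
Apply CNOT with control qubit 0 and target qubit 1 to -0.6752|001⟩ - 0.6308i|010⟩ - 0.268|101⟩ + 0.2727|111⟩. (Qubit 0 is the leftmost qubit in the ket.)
-0.6752|001⟩ - 0.6308i|010⟩ + 0.2727|101⟩ - 0.268|111⟩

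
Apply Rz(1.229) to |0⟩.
(0.8171 - 0.5766i)|0⟩

Rz(1.229) = [[e^(−iθ/2), 0], [0, e^(iθ/2)]] with e^(±iθ/2) = cos(θ/2) ± i·sin(θ/2); θ = 1.229, cos(θ/2) ≈ 0.817062, sin(θ/2) ≈ 0.57655.
With a = amp(|0⟩) = 1 and b = amp(|1⟩) = 0:
new amp(|0⟩) = (0.817062 - 0.57655i)·a = (0.8171 - 0.5766i)
new amp(|1⟩) = (0.817062 + 0.57655i)·b = 0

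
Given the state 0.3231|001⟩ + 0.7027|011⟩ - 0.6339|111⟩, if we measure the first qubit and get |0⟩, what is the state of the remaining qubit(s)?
0.4178|01⟩ + 0.9086|11⟩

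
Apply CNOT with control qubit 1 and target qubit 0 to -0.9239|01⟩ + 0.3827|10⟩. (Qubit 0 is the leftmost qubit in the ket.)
0.3827|10⟩ - 0.9239|11⟩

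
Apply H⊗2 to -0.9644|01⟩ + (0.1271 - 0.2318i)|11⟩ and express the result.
(-0.4187 - 0.1159i)|00⟩ + (0.4187 + 0.1159i)|01⟩ + (-0.5458 + 0.1159i)|10⟩ + (0.5458 - 0.1159i)|11⟩

H⊗2 gives amp(|y⟩) = (1/2) Σ_x (−1)^(x·y) amp(|x⟩), where x·y is the number of positions in which both x and y have a 1.
|00⟩: (-0.9644 + (0.1271 - 0.2318i))/2 = (-0.4187 - 0.1159i)
|01⟩: (0.9644 - (0.1271 - 0.2318i))/2 = (0.4187 + 0.1159i)
|10⟩: (-0.9644 - (0.1271 - 0.2318i))/2 = (-0.5458 + 0.1159i)
|11⟩: (0.9644 + (0.1271 - 0.2318i))/2 = (0.5458 - 0.1159i)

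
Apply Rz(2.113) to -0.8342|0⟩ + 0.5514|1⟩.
(-0.4104 + 0.7263i)|0⟩ + (0.2712 + 0.4801i)|1⟩

Rz(2.113) = [[e^(−iθ/2), 0], [0, e^(iθ/2)]] with e^(±iθ/2) = cos(θ/2) ± i·sin(θ/2); θ = 2.113, cos(θ/2) ≈ 0.491922, sin(θ/2) ≈ 0.870639.
With a = amp(|0⟩) = -0.8342 and b = amp(|1⟩) = 0.5514:
new amp(|0⟩) = (0.491922 - 0.870639i)·a = (-0.4104 + 0.7263i)
new amp(|1⟩) = (0.491922 + 0.870639i)·b = (0.2712 + 0.4801i)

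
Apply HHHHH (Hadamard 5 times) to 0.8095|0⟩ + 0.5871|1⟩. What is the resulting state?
0.9875|0⟩ + 0.1573|1⟩

H² = I, so H^5 = H: a single Hadamard. With (a, b) = (0.8095, 0.5871), H gives ((a + b)/√2, (a − b)/√2) = (0.9875, 0.1573).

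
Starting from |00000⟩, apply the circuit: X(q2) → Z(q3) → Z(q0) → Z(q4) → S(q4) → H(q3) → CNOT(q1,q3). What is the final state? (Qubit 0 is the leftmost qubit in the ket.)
1/√2|00100⟩ + 1/√2|00110⟩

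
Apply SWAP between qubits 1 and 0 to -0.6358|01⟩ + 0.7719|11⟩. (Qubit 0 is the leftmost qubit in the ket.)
-0.6358|10⟩ + 0.7719|11⟩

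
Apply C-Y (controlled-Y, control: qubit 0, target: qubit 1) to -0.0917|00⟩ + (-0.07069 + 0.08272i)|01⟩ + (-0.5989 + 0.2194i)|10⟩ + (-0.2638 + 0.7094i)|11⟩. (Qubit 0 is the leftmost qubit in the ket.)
-0.0917|00⟩ + (-0.07069 + 0.08272i)|01⟩ + (0.7094 + 0.2638i)|10⟩ + (-0.2194 - 0.5989i)|11⟩

C-Y leaves the control-|0⟩ kets |00⟩, |01⟩ unchanged and applies Y to qubit 1 on the control-|1⟩ pair (|10⟩, |11⟩).
Y = [[0, -i], [i, 0]].
With a = amp(|10⟩) = (-0.5989 + 0.2194i) and b = amp(|11⟩) = (-0.2638 + 0.7094i):
new amp(|10⟩) = (-i)·b = (0.7094 + 0.2638i)
new amp(|11⟩) = (i)·a = (-0.2194 - 0.5989i)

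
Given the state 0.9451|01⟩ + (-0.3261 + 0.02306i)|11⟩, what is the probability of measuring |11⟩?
0.1069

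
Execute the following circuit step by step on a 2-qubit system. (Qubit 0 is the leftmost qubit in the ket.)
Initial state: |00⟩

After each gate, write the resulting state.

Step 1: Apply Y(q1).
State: i|01⟩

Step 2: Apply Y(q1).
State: |00⟩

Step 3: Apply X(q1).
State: |01⟩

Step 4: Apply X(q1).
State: |00⟩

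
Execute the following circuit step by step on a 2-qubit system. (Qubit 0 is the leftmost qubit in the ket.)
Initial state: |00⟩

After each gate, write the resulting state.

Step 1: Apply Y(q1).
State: i|01⟩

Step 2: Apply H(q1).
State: (1/√2)i|00⟩ - (1/√2)i|01⟩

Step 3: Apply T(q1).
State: (1/√2)i|00⟩ + (1/2 - (1/2)i)|01⟩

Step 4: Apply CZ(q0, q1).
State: (1/√2)i|00⟩ + (1/2 - (1/2)i)|01⟩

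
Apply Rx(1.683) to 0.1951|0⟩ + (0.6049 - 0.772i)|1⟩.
(-0.4456 - 0.451i)|0⟩ + (0.4031 - 0.6599i)|1⟩

Rx(1.683) = [[cos(θ/2), −i·sin(θ/2)], [−i·sin(θ/2), cos(θ/2)]]; θ = 1.683, cos(θ/2) ≈ 0.666345, sin(θ/2) ≈ 0.745643.
With a = amp(|0⟩) = 0.1951 and b = amp(|1⟩) = (0.6049 - 0.772i):
new amp(|0⟩) = (0.666345)·a + (-0.745643i)·b = (-0.4456 - 0.451i)
new amp(|1⟩) = (-0.745643i)·a + (0.666345)·b = (0.4031 - 0.6599i)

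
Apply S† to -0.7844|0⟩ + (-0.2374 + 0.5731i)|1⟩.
-0.7844|0⟩ + (0.5731 + 0.2374i)|1⟩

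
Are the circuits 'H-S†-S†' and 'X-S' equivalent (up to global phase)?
No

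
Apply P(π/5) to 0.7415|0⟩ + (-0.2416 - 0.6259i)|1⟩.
0.7415|0⟩ + (0.1724 - 0.6484i)|1⟩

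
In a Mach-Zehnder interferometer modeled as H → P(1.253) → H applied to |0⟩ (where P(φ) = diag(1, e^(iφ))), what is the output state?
(0.6562 + 0.475i)|0⟩ + (0.3438 - 0.475i)|1⟩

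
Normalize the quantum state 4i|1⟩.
i|1⟩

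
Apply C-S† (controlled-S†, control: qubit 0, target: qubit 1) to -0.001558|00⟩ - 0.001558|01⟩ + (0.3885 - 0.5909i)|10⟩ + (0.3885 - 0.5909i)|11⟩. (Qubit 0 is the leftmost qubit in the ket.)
-0.001558|00⟩ - 0.001558|01⟩ + (0.3885 - 0.5909i)|10⟩ + (-0.5909 - 0.3885i)|11⟩

C-S† leaves the control-|0⟩ kets |00⟩, |01⟩ unchanged and applies S† to qubit 1 on the control-|1⟩ pair (|10⟩, |11⟩).
S† = [[1, 0], [0, -i]].
With a = amp(|10⟩) = (0.3885 - 0.5909i) and b = amp(|11⟩) = (0.3885 - 0.5909i):
new amp(|10⟩) = (1)·a = (0.3885 - 0.5909i)
new amp(|11⟩) = (-i)·b = (-0.5909 - 0.3885i)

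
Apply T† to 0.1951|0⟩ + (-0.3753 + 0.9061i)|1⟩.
0.1951|0⟩ + (0.3753 + 0.9061i)|1⟩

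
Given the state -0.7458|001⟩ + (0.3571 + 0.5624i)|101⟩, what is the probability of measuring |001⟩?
0.5562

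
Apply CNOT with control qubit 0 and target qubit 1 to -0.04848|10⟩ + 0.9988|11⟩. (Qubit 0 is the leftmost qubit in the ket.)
0.9988|10⟩ - 0.04848|11⟩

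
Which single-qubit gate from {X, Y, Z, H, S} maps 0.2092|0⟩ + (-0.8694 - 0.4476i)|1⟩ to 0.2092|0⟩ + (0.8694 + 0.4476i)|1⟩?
Z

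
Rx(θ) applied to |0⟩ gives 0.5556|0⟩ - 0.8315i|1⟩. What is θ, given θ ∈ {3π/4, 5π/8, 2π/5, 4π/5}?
5π/8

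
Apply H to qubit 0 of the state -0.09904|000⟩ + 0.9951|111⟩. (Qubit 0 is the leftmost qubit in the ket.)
-0.07003|000⟩ + 0.7036|011⟩ - 0.07003|100⟩ - 0.7036|111⟩

H on qubit 0 mixes each pair of kets that differ only in qubit 0: amplitudes (a, b) of (|…0…⟩, |…1…⟩) become ((a + b)/√2, (a − b)/√2). Kets absent from the input have amplitude 0.
(|000⟩, |100⟩): (a, b) = (-0.09904, 0) → (-0.07003, -0.07003)
(|011⟩, |111⟩): (a, b) = (0, 0.9951) → (0.7036, -0.7036)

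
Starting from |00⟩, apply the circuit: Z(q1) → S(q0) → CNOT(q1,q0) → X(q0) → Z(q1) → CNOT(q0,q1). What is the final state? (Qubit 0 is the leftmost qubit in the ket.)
|11⟩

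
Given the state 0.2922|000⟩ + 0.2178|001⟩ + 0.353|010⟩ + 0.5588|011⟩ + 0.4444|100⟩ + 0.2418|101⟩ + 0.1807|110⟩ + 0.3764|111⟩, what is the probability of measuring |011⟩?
0.3123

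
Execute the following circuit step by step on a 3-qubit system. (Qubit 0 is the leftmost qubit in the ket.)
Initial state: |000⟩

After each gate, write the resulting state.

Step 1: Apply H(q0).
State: 1/√2|000⟩ + 1/√2|100⟩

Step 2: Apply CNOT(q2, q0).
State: 1/√2|000⟩ + 1/√2|100⟩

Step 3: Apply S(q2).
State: 1/√2|000⟩ + 1/√2|100⟩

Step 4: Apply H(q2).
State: 1/2|000⟩ + 1/2|001⟩ + 1/2|100⟩ + 1/2|101⟩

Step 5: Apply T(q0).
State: 1/2|000⟩ + 1/2|001⟩ + (1/√8 + (1/√8)i)|100⟩ + (1/√8 + (1/√8)i)|101⟩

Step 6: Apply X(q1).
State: 1/2|010⟩ + 1/2|011⟩ + (1/√8 + (1/√8)i)|110⟩ + (1/√8 + (1/√8)i)|111⟩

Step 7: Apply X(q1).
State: 1/2|000⟩ + 1/2|001⟩ + (1/√8 + (1/√8)i)|100⟩ + (1/√8 + (1/√8)i)|101⟩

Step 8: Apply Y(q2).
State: -(1/2)i|000⟩ + (1/2)i|001⟩ + (1/√8 - (1/√8)i)|100⟩ + (-1/√8 + (1/√8)i)|101⟩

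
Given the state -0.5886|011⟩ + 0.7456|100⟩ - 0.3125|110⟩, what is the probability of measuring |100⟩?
0.5559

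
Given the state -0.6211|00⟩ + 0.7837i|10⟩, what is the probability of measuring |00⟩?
0.3858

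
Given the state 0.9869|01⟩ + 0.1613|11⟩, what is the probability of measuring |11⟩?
0.02602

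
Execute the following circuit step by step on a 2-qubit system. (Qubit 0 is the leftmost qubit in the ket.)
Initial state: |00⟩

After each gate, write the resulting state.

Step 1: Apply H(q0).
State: 1/√2|00⟩ + 1/√2|10⟩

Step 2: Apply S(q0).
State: 1/√2|00⟩ + (1/√2)i|10⟩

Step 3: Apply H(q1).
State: 1/2|00⟩ + 1/2|01⟩ + (1/2)i|10⟩ + (1/2)i|11⟩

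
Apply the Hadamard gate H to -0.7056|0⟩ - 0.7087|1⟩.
-|0⟩ + 0.002192|1⟩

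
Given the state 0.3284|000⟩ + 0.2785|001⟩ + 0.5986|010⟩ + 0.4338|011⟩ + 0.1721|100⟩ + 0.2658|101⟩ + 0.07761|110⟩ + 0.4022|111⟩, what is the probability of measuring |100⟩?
0.02962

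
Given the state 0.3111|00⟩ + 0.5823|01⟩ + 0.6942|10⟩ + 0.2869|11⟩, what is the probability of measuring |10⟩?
0.4819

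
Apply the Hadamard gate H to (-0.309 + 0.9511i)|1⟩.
(-0.2185 + 0.6725i)|0⟩ + (0.2185 - 0.6725i)|1⟩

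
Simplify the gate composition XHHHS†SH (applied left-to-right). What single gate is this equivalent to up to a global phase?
X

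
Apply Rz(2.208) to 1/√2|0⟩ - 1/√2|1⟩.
(0.3182 - 0.6315i)|0⟩ + (-0.3182 - 0.6315i)|1⟩

Rz(2.208) = [[e^(−iθ/2), 0], [0, e^(iθ/2)]] with e^(±iθ/2) = cos(θ/2) ± i·sin(θ/2); θ = 2.208, cos(θ/2) ≈ 0.450028, sin(θ/2) ≈ 0.893015.
With a = amp(|0⟩) = 1/√2 and b = amp(|1⟩) = -1/√2:
new amp(|0⟩) = (0.450028 - 0.893015i)·a = (0.3182 - 0.6315i)
new amp(|1⟩) = (0.450028 + 0.893015i)·b = (-0.3182 - 0.6315i)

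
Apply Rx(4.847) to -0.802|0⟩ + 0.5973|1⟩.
(0.604 - 0.393i)|0⟩ + (-0.4498 + 0.5277i)|1⟩

Rx(4.847) = [[cos(θ/2), −i·sin(θ/2)], [−i·sin(θ/2), cos(θ/2)]]; θ = 4.847, cos(θ/2) ≈ -0.753062, sin(θ/2) ≈ 0.65795.
With a = amp(|0⟩) = -0.802 and b = amp(|1⟩) = 0.5973:
new amp(|0⟩) = (-0.753062)·a + (-0.65795i)·b = (0.604 - 0.393i)
new amp(|1⟩) = (-0.65795i)·a + (-0.753062)·b = (-0.4498 + 0.5277i)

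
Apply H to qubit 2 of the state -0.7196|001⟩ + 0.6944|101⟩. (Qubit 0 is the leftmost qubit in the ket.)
-0.5088|000⟩ + 0.5088|001⟩ + 0.491|100⟩ - 0.491|101⟩

H on qubit 2 mixes each pair of kets that differ only in qubit 2: amplitudes (a, b) of (|…0…⟩, |…1…⟩) become ((a + b)/√2, (a − b)/√2). Kets absent from the input have amplitude 0.
(|000⟩, |001⟩): (a, b) = (0, -0.7196) → (-0.5088, 0.5088)
(|100⟩, |101⟩): (a, b) = (0, 0.6944) → (0.491, -0.491)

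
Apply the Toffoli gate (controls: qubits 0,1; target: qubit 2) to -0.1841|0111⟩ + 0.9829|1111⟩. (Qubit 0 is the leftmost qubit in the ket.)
-0.1841|0111⟩ + 0.9829|1101⟩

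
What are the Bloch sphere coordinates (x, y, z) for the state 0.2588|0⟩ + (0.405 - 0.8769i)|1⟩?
(0.2096, -0.4539, -0.866)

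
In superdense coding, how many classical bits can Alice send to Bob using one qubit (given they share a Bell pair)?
2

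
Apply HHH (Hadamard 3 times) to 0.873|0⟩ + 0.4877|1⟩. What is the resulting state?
0.9622|0⟩ + 0.2724|1⟩

H² = I, so H^3 = H: a single Hadamard. With (a, b) = (0.873, 0.4877), H gives ((a + b)/√2, (a − b)/√2) = (0.9622, 0.2724).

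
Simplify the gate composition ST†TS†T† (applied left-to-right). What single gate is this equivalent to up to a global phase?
T†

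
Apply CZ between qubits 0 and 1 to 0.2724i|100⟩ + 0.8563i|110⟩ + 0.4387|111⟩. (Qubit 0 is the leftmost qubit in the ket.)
0.2724i|100⟩ - 0.8563i|110⟩ - 0.4387|111⟩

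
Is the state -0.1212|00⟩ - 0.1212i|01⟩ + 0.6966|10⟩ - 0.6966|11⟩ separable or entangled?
Entangled

Writing the state as a|00⟩ + b|01⟩ + c|10⟩ + d|11⟩, it is a product state iff ad − bc = 0.
Here (a, b, c, d) = (-0.1212, -0.1212i, 0.6966, -0.6966): ad − bc = (-0.1212)(-0.6966) − (-0.1212i)(0.6966) = (0.08443 + 0.08443i) ≠ 0, so the state is entangled.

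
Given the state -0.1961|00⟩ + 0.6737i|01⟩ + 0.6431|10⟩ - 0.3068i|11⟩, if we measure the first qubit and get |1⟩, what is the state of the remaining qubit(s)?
0.9026|0⟩ - 0.4306i|1⟩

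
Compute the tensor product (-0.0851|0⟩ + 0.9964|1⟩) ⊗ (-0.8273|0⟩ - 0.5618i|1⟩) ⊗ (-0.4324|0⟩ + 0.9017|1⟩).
-0.03044|000⟩ + 0.06348|001⟩ - 0.02067i|010⟩ + 0.04311i|011⟩ + 0.3564|100⟩ - 0.7433|101⟩ + 0.242i|110⟩ - 0.5048i|111⟩

amp(|b₁b₂…⟩) = product of the factor amplitudes for bits b₁, b₂, …; only kets whose every factor amplitude is nonzero survive.
|000⟩: (-0.0851)(-0.8273)(-0.4324) = -0.03044
|001⟩: (-0.0851)(-0.8273)(0.9017) = 0.06348
|010⟩: (-0.0851)(-0.5618i)(-0.4324) = -0.02067i
|011⟩: (-0.0851)(-0.5618i)(0.9017) = 0.04311i
|100⟩: (0.9964)(-0.8273)(-0.4324) = 0.3564
|101⟩: (0.9964)(-0.8273)(0.9017) = -0.7433
|110⟩: (0.9964)(-0.5618i)(-0.4324) = 0.242i
|111⟩: (0.9964)(-0.5618i)(0.9017) = -0.5048i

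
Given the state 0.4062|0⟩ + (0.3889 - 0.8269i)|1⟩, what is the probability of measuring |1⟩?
0.835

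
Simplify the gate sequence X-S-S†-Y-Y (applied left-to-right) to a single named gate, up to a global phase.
X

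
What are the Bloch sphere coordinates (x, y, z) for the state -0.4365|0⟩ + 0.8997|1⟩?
(-0.7854, 0, -0.6189)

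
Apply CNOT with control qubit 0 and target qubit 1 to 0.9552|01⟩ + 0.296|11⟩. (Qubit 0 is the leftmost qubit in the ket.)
0.9552|01⟩ + 0.296|10⟩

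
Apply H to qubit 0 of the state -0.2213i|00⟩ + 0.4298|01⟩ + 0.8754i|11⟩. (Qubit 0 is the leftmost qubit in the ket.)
-0.1565i|00⟩ + (0.3039 + 0.619i)|01⟩ - 0.1565i|10⟩ + (0.3039 - 0.619i)|11⟩

H on qubit 0 mixes each pair of kets that differ only in qubit 0: amplitudes (a, b) of (|…0…⟩, |…1…⟩) become ((a + b)/√2, (a − b)/√2). Kets absent from the input have amplitude 0.
(|00⟩, |10⟩): (a, b) = (-0.2213i, 0) → (-0.1565i, -0.1565i)
(|01⟩, |11⟩): (a, b) = (0.4298, 0.8754i) → ((0.3039 + 0.619i), (0.3039 - 0.619i))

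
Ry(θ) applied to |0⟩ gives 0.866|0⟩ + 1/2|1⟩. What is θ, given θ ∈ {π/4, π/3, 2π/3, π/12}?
π/3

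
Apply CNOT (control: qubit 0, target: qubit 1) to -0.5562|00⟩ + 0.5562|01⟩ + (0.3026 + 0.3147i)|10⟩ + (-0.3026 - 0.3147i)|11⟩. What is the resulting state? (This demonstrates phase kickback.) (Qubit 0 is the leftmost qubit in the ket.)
-0.5562|00⟩ + 0.5562|01⟩ + (-0.3026 - 0.3147i)|10⟩ + (0.3026 + 0.3147i)|11⟩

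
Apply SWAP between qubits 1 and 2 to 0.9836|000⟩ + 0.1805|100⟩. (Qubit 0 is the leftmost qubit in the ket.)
0.9836|000⟩ + 0.1805|100⟩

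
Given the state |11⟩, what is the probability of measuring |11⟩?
1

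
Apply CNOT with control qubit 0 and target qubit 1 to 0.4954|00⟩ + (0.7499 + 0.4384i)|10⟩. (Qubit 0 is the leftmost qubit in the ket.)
0.4954|00⟩ + (0.7499 + 0.4384i)|11⟩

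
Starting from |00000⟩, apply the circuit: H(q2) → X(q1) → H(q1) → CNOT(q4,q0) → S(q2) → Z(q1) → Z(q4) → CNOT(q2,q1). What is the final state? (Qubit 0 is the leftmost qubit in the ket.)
1/2|00000⟩ + (1/2)i|00100⟩ + 1/2|01000⟩ + (1/2)i|01100⟩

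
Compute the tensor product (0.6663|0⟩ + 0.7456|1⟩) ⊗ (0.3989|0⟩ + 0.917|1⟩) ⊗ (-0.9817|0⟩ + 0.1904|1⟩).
-0.2609|000⟩ + 0.05061|001⟩ - 0.5998|010⟩ + 0.1163|011⟩ - 0.292|100⟩ + 0.05663|101⟩ - 0.6712|110⟩ + 0.1302|111⟩

amp(|b₁b₂…⟩) = product of the factor amplitudes for bits b₁, b₂, …; only kets whose every factor amplitude is nonzero survive.
|000⟩: (0.6663)(0.3989)(-0.9817) = -0.2609
|001⟩: (0.6663)(0.3989)(0.1904) = 0.05061
|010⟩: (0.6663)(0.917)(-0.9817) = -0.5998
|011⟩: (0.6663)(0.917)(0.1904) = 0.1163
|100⟩: (0.7456)(0.3989)(-0.9817) = -0.292
|101⟩: (0.7456)(0.3989)(0.1904) = 0.05663
|110⟩: (0.7456)(0.917)(-0.9817) = -0.6712
|111⟩: (0.7456)(0.917)(0.1904) = 0.1302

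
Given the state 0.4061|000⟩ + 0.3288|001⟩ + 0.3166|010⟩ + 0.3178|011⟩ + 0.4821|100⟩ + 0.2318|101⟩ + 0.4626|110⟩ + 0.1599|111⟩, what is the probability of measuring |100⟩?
0.2324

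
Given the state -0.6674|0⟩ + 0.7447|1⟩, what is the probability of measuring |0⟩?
0.4454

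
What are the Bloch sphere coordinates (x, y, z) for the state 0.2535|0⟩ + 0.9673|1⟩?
(0.4904, 0, -0.8714)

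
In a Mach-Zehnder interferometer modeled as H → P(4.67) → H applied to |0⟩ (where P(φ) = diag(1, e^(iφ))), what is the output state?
(0.4788 - 0.4996i)|0⟩ + (0.5212 + 0.4996i)|1⟩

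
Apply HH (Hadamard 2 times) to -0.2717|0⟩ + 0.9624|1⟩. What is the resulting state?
-0.2717|0⟩ + 0.9624|1⟩

H² = I, so an even number of Hadamards cancels: H^2 = I and the state is unchanged.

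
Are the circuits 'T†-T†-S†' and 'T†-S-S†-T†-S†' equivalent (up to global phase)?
Yes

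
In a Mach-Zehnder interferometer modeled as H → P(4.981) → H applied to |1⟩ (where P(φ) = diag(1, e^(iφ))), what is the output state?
(0.3673 + 0.4821i)|0⟩ + (0.6327 - 0.4821i)|1⟩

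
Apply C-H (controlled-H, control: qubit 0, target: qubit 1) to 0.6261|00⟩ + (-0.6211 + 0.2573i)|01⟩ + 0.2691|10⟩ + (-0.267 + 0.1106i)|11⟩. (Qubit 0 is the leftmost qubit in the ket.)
0.6261|00⟩ + (-0.6211 + 0.2573i)|01⟩ + (0.001485 + 0.07821i)|10⟩ + (0.3791 - 0.07821i)|11⟩

C-H leaves the control-|0⟩ kets |00⟩, |01⟩ unchanged and applies H to qubit 1 on the control-|1⟩ pair (|10⟩, |11⟩).
H = [[1/√2, 1/√2], [1/√2, -1/√2]].
With a = amp(|10⟩) = 0.2691 and b = amp(|11⟩) = (-0.267 + 0.1106i):
new amp(|10⟩) = (1/√2)·a + (1/√2)·b = (0.001485 + 0.07821i)
new amp(|11⟩) = (1/√2)·a + (-1/√2)·b = (0.3791 - 0.07821i)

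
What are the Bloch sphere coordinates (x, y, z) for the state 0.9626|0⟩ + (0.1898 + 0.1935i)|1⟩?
(0.3654, 0.3725, 0.8531)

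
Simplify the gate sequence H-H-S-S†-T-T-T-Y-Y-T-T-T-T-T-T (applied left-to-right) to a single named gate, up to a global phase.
T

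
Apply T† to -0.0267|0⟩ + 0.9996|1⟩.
-0.0267|0⟩ + (0.7068 - 0.7068i)|1⟩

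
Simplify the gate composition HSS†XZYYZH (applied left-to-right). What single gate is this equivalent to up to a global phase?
Z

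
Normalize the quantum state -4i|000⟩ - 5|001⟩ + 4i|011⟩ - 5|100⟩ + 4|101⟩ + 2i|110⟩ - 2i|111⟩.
-0.3885i|000⟩ - 0.4856|001⟩ + 0.3885i|011⟩ - 0.4856|100⟩ + 0.3885|101⟩ + 0.1943i|110⟩ - 0.1943i|111⟩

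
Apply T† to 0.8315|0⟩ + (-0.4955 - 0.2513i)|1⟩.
0.8315|0⟩ + (-0.5281 + 0.1727i)|1⟩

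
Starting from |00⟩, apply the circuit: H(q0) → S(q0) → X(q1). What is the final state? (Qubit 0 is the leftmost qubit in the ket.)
1/√2|01⟩ + (1/√2)i|11⟩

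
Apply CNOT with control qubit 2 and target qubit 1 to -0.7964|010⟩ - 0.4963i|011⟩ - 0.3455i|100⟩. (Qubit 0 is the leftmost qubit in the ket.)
-0.4963i|001⟩ - 0.7964|010⟩ - 0.3455i|100⟩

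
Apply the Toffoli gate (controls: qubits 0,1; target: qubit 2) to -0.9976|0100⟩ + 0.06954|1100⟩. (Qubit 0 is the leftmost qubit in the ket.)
-0.9976|0100⟩ + 0.06954|1110⟩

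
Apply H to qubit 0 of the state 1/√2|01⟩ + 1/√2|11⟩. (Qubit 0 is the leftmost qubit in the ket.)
|01⟩

H on qubit 0 mixes each pair of kets that differ only in qubit 0: amplitudes (a, b) of (|…0…⟩, |…1…⟩) become ((a + b)/√2, (a − b)/√2). Kets absent from the input have amplitude 0.
(|01⟩, |11⟩): (a, b) = (1/√2, 1/√2) → (1, 0)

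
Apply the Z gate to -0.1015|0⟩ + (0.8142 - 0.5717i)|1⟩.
-0.1015|0⟩ + (-0.8142 + 0.5717i)|1⟩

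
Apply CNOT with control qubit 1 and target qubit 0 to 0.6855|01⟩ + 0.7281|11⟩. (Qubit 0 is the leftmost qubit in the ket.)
0.7281|01⟩ + 0.6855|11⟩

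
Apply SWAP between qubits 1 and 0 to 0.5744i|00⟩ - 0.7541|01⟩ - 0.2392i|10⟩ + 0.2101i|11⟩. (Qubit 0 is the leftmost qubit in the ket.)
0.5744i|00⟩ - 0.2392i|01⟩ - 0.7541|10⟩ + 0.2101i|11⟩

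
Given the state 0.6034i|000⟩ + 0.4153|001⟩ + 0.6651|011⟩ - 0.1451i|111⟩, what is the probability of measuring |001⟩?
0.1725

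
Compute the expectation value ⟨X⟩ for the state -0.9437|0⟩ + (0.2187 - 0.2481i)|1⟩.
-0.4128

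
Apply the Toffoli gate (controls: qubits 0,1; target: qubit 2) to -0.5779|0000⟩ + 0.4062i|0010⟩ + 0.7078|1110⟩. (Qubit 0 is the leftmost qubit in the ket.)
-0.5779|0000⟩ + 0.4062i|0010⟩ + 0.7078|1100⟩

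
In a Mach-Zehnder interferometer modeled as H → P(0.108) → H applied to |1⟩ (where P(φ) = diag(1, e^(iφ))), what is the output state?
(0.002913 - 0.0539i)|0⟩ + (0.9971 + 0.0539i)|1⟩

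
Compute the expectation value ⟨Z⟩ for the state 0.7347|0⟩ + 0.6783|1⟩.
0.07969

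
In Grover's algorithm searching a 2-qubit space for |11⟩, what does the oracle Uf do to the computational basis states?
Uf|x⟩ = -|x⟩ if x = 11, else |x⟩ (phase flip on target)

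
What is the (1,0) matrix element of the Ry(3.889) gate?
0.931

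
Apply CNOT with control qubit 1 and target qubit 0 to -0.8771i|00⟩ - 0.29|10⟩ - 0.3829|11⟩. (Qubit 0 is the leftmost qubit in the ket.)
-0.8771i|00⟩ - 0.3829|01⟩ - 0.29|10⟩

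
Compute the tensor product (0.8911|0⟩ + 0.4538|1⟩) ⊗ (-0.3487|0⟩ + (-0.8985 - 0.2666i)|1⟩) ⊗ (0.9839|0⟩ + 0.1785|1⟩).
-0.3057|000⟩ - 0.05546|001⟩ + (-0.7878 - 0.2337i)|010⟩ + (-0.1429 - 0.04241i)|011⟩ - 0.1557|100⟩ - 0.02825|101⟩ + (-0.4012 - 0.119i)|110⟩ + (-0.07278 - 0.0216i)|111⟩

amp(|b₁b₂…⟩) = product of the factor amplitudes for bits b₁, b₂, …; only kets whose every factor amplitude is nonzero survive.
|000⟩: (0.8911)(-0.3487)(0.9839) = -0.3057
|001⟩: (0.8911)(-0.3487)(0.1785) = -0.05546
|010⟩: (0.8911)(-0.8985 - 0.2666i)(0.9839) = (-0.7878 - 0.2337i)
|011⟩: (0.8911)(-0.8985 - 0.2666i)(0.1785) = (-0.1429 - 0.04241i)
|100⟩: (0.4538)(-0.3487)(0.9839) = -0.1557
|101⟩: (0.4538)(-0.3487)(0.1785) = -0.02825
|110⟩: (0.4538)(-0.8985 - 0.2666i)(0.9839) = (-0.4012 - 0.119i)
|111⟩: (0.4538)(-0.8985 - 0.2666i)(0.1785) = (-0.07278 - 0.0216i)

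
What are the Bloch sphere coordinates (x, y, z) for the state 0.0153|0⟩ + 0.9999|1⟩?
(0.0306, 0, -0.9996)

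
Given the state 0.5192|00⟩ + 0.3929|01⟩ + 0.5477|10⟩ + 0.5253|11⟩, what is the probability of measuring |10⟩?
0.3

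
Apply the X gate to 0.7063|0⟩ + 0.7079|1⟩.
0.7079|0⟩ + 0.7063|1⟩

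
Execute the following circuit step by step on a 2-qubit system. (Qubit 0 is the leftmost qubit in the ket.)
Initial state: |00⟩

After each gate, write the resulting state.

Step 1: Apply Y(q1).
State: i|01⟩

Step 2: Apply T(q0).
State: i|01⟩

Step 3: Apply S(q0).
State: i|01⟩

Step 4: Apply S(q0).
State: i|01⟩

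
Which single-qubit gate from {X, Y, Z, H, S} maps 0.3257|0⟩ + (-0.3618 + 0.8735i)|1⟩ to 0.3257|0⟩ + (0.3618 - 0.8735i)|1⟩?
Z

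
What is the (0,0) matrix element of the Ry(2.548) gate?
0.2925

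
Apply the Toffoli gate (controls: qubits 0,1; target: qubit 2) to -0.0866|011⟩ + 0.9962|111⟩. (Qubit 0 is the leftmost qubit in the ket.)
-0.0866|011⟩ + 0.9962|110⟩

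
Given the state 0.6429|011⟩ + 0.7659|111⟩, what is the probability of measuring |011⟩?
0.4133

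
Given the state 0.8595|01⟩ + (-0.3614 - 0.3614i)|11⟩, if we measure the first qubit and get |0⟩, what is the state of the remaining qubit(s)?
|1⟩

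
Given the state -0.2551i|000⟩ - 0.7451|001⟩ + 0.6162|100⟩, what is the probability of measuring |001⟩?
0.5552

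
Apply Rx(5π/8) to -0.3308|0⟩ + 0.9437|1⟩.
(-0.1838 - 0.7847i)|0⟩ + (0.5243 + 0.2751i)|1⟩

Rx(5π/8) = [[cos(θ/2), −i·sin(θ/2)], [−i·sin(θ/2), cos(θ/2)]]; θ = 5π/8, cos(θ/2) ≈ 0.55557, sin(θ/2) ≈ 0.83147.
With a = amp(|0⟩) = -0.3308 and b = amp(|1⟩) = 0.9437:
new amp(|0⟩) = (0.55557)·a + (-0.83147i)·b = (-0.1838 - 0.7847i)
new amp(|1⟩) = (-0.83147i)·a + (0.55557)·b = (0.5243 + 0.2751i)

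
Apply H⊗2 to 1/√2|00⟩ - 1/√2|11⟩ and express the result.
1/√2|01⟩ + 1/√2|10⟩

H⊗2 gives amp(|y⟩) = (1/2) Σ_x (−1)^(x·y) amp(|x⟩), where x·y is the number of positions in which both x and y have a 1.
|00⟩: (1/√2 - 1/√2)/2 = 0
|01⟩: (1/√2 + 1/√2)/2 = 1/√2
|10⟩: (1/√2 + 1/√2)/2 = 1/√2
|11⟩: (1/√2 - 1/√2)/2 = 0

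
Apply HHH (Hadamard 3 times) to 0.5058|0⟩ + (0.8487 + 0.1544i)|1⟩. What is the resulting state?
(0.9578 + 0.1092i)|0⟩ + (-0.2425 - 0.1092i)|1⟩

H² = I, so H^3 = H: a single Hadamard. With (a, b) = (0.5058, (0.8487 + 0.1544i)), H gives ((a + b)/√2, (a − b)/√2) = ((0.9578 + 0.1092i), (-0.2425 - 0.1092i)).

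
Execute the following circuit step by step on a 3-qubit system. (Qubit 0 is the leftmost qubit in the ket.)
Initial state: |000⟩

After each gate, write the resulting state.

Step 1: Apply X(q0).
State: |100⟩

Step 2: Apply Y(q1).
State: i|110⟩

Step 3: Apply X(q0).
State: i|010⟩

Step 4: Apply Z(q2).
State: i|010⟩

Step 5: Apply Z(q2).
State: i|010⟩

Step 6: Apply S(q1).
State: -|010⟩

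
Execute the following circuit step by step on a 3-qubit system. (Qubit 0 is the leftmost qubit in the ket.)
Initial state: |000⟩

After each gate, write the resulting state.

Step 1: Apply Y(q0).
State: i|100⟩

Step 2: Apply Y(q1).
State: -|110⟩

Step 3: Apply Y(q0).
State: i|010⟩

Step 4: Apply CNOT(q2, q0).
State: i|010⟩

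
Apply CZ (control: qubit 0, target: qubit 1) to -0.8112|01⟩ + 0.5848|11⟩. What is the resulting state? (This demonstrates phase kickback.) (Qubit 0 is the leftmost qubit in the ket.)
-0.8112|01⟩ - 0.5848|11⟩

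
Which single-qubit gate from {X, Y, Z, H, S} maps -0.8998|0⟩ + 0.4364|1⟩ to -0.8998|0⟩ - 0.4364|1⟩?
Z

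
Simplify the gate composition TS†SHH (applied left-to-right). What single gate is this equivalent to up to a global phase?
T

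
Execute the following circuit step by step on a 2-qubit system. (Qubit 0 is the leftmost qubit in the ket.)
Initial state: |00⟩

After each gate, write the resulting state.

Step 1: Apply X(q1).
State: |01⟩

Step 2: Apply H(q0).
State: 1/√2|01⟩ + 1/√2|11⟩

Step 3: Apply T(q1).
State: (1/2 + (1/2)i)|01⟩ + (1/2 + (1/2)i)|11⟩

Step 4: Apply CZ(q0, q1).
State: (1/2 + (1/2)i)|01⟩ + (-1/2 - (1/2)i)|11⟩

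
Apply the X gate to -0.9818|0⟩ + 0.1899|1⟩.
0.1899|0⟩ - 0.9818|1⟩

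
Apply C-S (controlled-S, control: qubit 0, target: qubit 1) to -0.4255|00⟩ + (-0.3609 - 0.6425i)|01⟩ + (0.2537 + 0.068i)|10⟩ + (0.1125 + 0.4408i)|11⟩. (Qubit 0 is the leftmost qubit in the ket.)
-0.4255|00⟩ + (-0.3609 - 0.6425i)|01⟩ + (0.2537 + 0.068i)|10⟩ + (-0.4408 + 0.1125i)|11⟩

C-S leaves the control-|0⟩ kets |00⟩, |01⟩ unchanged and applies S to qubit 1 on the control-|1⟩ pair (|10⟩, |11⟩).
S = [[1, 0], [0, i]].
With a = amp(|10⟩) = (0.2537 + 0.068i) and b = amp(|11⟩) = (0.1125 + 0.4408i):
new amp(|10⟩) = (1)·a = (0.2537 + 0.068i)
new amp(|11⟩) = (i)·b = (-0.4408 + 0.1125i)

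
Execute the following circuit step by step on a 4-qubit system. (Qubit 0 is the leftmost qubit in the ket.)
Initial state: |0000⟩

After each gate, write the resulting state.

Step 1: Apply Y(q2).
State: i|0010⟩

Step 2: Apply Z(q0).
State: i|0010⟩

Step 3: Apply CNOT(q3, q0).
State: i|0010⟩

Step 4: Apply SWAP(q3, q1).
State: i|0010⟩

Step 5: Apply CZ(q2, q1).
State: i|0010⟩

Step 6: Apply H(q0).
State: (1/√2)i|0010⟩ + (1/√2)i|1010⟩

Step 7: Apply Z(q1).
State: (1/√2)i|0010⟩ + (1/√2)i|1010⟩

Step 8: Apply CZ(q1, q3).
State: (1/√2)i|0010⟩ + (1/√2)i|1010⟩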